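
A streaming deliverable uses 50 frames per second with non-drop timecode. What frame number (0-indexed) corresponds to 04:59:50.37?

frame 899537

Total seconds to the label: (4 × 3600 + 59 × 60 + 50) = 17990.
Frame index = 17990 × 50 + 37 = 899537.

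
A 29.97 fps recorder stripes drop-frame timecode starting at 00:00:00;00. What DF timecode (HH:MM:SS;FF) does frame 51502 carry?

00:28:38;14

Ten DF minutes hold 17982 frames, so frame 51502 lies in block 2 (frames 35964–53945) with 15538 frames into that block.
The block's first minute is 1800 frames and the rest 1798 each; 15538 frames reaches minute 8, so 2 × 18 + 8 × 2 = 52 labels have been skipped so far.
Adding those back, label number 51502 + 52 = 51554 at 30 labels/s is 1718 s + 14 f = 0 h 28 min 38 s frame 14, i.e. 00:28:38;14.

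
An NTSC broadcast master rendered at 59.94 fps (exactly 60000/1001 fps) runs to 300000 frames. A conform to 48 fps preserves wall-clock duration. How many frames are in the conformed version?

240240 frames

Target frames = source frames × (target rate / source rate) = 300000 × (48)/(60000/1001) = 300000 × 1001/1250 = 240240.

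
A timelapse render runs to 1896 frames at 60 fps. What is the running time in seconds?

Running time = 1896 / (60) = 31.6 s.

31.6 seconds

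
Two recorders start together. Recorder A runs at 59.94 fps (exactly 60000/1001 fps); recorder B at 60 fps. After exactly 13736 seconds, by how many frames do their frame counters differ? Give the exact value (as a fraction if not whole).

824160/1001 frames

A emits 60000/1001 × 13736 = 824160000/1001 frames; B emits 60 × 13736 = 824160.
Difference = 824160/1001 frames (≈ 823.3367); B is ahead of A.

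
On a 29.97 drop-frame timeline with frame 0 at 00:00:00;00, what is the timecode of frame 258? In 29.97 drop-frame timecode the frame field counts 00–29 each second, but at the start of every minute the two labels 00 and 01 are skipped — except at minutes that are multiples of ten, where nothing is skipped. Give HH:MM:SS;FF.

00:00:08;18

Each 10-minute DF block holds 10 × 60 × 30 − 9 × 2 = 17982 frames. 258 ÷ 17982 → 0 full blocks, remainder 258.
Within the partial block the first minute is 1800 frames and each further minute 1798, so 0 further minute boundaries passed. Total skipped labels = 18 × 0 + 2 × 0 = 0.
Non-drop label index = 258 + 0 = 258; at 30 labels/s that is 00:00:08:18, i.e. DF 00:00:08;18.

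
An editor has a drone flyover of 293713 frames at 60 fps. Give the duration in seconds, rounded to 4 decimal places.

Running time = 293713 × 1/60 = 293713/60 s ≈ 4895.2167 s.

4895.2167 seconds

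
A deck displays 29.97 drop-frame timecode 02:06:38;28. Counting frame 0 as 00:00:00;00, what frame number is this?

227740

As if non-drop at 30 labels/s: (2 × 3600 + 6 × 60 + 38) × 30 + 28 = 227968.
Minute boundaries passed: 126; those not divisible by 10: 126 − 12 = 114; dropped labels = 2 × 114 = 228.
Actual frame index = 227968 − 228 = 227740.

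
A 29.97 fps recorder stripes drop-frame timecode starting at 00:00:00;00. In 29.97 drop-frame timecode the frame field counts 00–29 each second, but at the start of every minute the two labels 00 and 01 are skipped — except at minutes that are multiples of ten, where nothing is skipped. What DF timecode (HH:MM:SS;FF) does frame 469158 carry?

04:20:54;06

Ten DF minutes hold 17982 frames, so frame 469158 lies in block 26 (frames 467532–485513) with 1626 frames into that block.
The block's first minute is 1800 frames and the rest 1798 each; 1626 frames reaches minute 0, so 26 × 18 + 0 × 2 = 468 labels have been skipped so far.
Adding those back, label number 469158 + 468 = 469626 at 30 labels/s is 15654 s + 6 f = 4 h 20 min 54 s frame 6, i.e. 04:20:54;06.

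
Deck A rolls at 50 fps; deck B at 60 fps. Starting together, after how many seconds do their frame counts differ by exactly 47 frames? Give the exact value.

4.7 seconds

The gap grows by |60 − 50| = 10 frames per second.
Time for a 47-frame gap: 47 ÷ (10) = 4.7 s.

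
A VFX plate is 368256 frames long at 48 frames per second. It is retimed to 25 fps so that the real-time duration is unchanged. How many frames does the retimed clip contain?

191800 frames

Target frames = source frames × (target rate / source rate) = 368256 × (25)/(48) = 368256 × 25/48 = 191800.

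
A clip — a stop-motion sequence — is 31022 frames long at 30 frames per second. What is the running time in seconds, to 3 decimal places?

1034.067 seconds

Running time = 31022 × 1/30 = 15511/15 s ≈ 1034.067 s.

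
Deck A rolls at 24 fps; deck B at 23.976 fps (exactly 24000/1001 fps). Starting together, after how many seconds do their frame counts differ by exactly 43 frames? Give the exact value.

The gap grows by |24000/1001 − 24| = 24/1001 frames per second.
Time for a 43-frame gap: 43 ÷ (24/1001) = 43043/24 s.

43043/24 seconds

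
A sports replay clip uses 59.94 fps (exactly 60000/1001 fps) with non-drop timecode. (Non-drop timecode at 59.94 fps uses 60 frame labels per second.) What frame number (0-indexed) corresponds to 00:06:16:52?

22612

Total seconds to the label: (0 × 3600 + 6 × 60 + 16) = 376.
Frame index = 376 × 60 + 52 = 22612.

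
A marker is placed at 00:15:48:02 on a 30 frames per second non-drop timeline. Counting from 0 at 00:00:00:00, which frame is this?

28442

Total seconds to the label: (0 × 3600 + 15 × 60 + 48) = 948.
Frame index = 948 × 30 + 2 = 28442.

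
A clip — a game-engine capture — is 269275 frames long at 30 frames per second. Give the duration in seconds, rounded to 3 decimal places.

8975.833 seconds

Running time = 269275 × 1/30 = 53855/6 s ≈ 8975.833 s.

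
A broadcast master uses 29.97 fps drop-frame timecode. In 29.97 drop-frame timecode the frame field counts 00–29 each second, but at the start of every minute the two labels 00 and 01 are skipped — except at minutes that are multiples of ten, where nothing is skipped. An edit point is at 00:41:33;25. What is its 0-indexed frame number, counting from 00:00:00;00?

74741

As if non-drop at 30 labels/s: (0 × 3600 + 41 × 60 + 33) × 30 + 25 = 74815.
Minute boundaries passed: 41; those not divisible by 10: 41 − 4 = 37; dropped labels = 2 × 37 = 74.
Actual frame index = 74815 − 74 = 74741.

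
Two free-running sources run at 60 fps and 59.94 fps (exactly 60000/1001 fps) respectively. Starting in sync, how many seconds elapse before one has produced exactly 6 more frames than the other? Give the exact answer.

The gap grows by |60000/1001 − 60| = 60/1001 frames per second.
Time for a 6-frame gap: 6 ÷ (60/1001) = 100.1 s.

100.1 seconds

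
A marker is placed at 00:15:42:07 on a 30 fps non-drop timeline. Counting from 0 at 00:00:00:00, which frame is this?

28267

Total seconds to the label: (0 × 3600 + 15 × 60 + 42) = 942.
Frame index = 942 × 30 + 7 = 28267.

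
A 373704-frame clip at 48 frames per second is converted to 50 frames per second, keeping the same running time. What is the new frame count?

389275 frames

Target frames = source frames × (target rate / source rate) = 373704 × (50)/(48) = 373704 × 25/24 = 389275.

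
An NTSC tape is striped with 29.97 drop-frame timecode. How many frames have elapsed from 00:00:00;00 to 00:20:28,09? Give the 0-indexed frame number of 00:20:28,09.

Complete 10-minute blocks: 2, each 17982 frames → 35964.
Remaining 0 whole minutes in the current block: 0 frames.
Within the current minute: 28 × 30 + 9 = 849. Total = 35964 + 0 + 849 = 36813.

36813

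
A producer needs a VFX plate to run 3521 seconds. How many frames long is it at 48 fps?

169008 frames

Frames = 3521 × 48 = 169008.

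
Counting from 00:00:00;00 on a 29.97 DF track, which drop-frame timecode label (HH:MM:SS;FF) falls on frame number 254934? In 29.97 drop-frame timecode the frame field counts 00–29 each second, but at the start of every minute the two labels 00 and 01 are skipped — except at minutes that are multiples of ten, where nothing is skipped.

02:21:46;08

Ten DF minutes hold 17982 frames, so frame 254934 lies in block 14 (frames 251748–269729) with 3186 frames into that block.
The block's first minute is 1800 frames and the rest 1798 each; 3186 frames reaches minute 1, so 14 × 18 + 1 × 2 = 254 labels have been skipped so far.
Adding those back, label number 254934 + 254 = 255188 at 30 labels/s is 8506 s + 8 f = 2 h 21 min 46 s frame 8, i.e. 02:21:46;08.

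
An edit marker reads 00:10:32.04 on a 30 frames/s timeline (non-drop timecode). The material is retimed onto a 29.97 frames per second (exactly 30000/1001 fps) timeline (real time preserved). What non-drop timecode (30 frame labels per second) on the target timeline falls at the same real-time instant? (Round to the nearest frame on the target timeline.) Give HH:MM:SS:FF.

Source frame index: (0×3600 + 10×60 + 32) × 30 + 4 = 18964.
Real time: 18964 / (30) = 9482/15 s.
Target frame: (9482/15) × (30000/1001) = 1724000/91 ≈ 18945.055 → 18945.
At 30 labels/s: frame 18945 → 00:10:31:15.

00:10:31:15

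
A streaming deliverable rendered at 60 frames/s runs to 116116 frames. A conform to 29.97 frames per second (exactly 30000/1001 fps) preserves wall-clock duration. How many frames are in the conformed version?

58000 frames

Target frames = source frames × (target rate / source rate) = 116116 × (30000/1001)/(60) = 116116 × 500/1001 = 58000.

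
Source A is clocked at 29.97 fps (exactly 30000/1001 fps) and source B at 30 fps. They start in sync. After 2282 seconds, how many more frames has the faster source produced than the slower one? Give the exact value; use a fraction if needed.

A emits 30000/1001 × 2282 = 9780000/143 frames; B emits 30 × 2282 = 68460.
Difference = 9780/143 frames (≈ 68.3916); B is ahead of A.

9780/143 frames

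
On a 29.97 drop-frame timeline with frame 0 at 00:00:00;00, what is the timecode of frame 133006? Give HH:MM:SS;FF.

Each 10-minute DF block holds 10 × 60 × 30 − 9 × 2 = 17982 frames. 133006 ÷ 17982 → 7 full blocks, remainder 7132.
Within the partial block the first minute is 1800 frames and each further minute 1798, so 3 further minute boundaries passed. Total skipped labels = 18 × 7 + 2 × 3 = 132.
Non-drop label index = 133006 + 132 = 133138; at 30 labels/s that is 01:13:57:28, i.e. DF 01:13:57;28.

01:13:57;28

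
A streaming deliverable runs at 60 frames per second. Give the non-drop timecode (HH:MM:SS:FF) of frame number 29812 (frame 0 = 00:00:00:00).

29812 ÷ 60 = 496 full seconds, remainder 52 frames.
496 s = 0 h 8 min 16 s.
Timecode: 00:08:16:52.

00:08:16:52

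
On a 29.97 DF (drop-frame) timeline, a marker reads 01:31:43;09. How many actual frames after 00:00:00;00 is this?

Complete 10-minute blocks: 9, each 17982 frames → 161838.
Remaining 1 whole minute in the current block: 1800 + 0 × 1798 = 1800 frames.
Within the current minute: 43 × 30 + 9 − 2 = 1297 (labels ;00/;01 skipped at this minute). Total = 161838 + 1800 + 1297 = 164935.

164935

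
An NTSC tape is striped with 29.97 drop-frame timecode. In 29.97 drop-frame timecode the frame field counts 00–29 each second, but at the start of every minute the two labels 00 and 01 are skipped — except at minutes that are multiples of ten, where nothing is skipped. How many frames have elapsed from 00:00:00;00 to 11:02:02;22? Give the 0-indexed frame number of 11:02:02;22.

1190490

Complete 10-minute blocks: 66, each 17982 frames → 1186812.
Remaining 2 whole minutes in the current block: 1800 + 1 × 1798 = 3598 frames.
Within the current minute: 2 × 30 + 22 − 2 = 80 (labels ;00/;01 skipped at this minute). Total = 1186812 + 3598 + 80 = 1190490.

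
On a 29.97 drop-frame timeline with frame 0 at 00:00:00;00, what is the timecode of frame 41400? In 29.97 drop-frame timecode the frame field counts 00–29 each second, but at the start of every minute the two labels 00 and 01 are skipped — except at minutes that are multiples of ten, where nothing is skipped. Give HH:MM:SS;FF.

00:23:01;12

Each 10-minute DF block holds 10 × 60 × 30 − 9 × 2 = 17982 frames. 41400 ÷ 17982 → 2 full blocks, remainder 5436.
Within the partial block the first minute is 1800 frames and each further minute 1798, so 3 further minute boundaries passed. Total skipped labels = 18 × 2 + 2 × 3 = 42.
Non-drop label index = 41400 + 42 = 41442; at 30 labels/s that is 00:23:01:12, i.e. DF 00:23:01;12.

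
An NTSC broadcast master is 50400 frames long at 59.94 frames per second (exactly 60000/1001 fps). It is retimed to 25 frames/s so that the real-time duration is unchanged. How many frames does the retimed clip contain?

21021 frames

Target frames = source frames × (target rate / source rate) = 50400 × (25)/(60000/1001) = 50400 × 1001/2400 = 21021.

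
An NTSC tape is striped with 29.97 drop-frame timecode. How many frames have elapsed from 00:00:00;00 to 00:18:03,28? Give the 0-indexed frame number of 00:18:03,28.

32484

As if non-drop at 30 labels/s: (0 × 3600 + 18 × 60 + 3) × 30 + 28 = 32518.
Minute boundaries passed: 18; those not divisible by 10: 18 − 1 = 17; dropped labels = 2 × 17 = 34.
Actual frame index = 32518 − 34 = 32484.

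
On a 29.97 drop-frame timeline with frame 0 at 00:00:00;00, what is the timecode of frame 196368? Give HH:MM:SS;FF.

Each 10-minute DF block holds 10 × 60 × 30 − 9 × 2 = 17982 frames. 196368 ÷ 17982 → 10 full blocks, remainder 16548.
Within the partial block the first minute is 1800 frames and each further minute 1798, so 9 further minute boundaries passed. Total skipped labels = 18 × 10 + 2 × 9 = 198.
Non-drop label index = 196368 + 198 = 196566; at 30 labels/s that is 01:49:12:06, i.e. DF 01:49:12;06.

01:49:12;06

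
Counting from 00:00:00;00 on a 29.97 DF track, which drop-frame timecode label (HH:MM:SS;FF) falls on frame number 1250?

Each 10-minute DF block holds 10 × 60 × 30 − 9 × 2 = 17982 frames. 1250 ÷ 17982 → 0 full blocks, remainder 1250.
Within the partial block the first minute is 1800 frames and each further minute 1798, so 0 further minute boundaries passed. Total skipped labels = 18 × 0 + 2 × 0 = 0.
Non-drop label index = 1250 + 0 = 1250; at 30 labels/s that is 00:00:41:20, i.e. DF 00:00:41;20.

00:00:41;20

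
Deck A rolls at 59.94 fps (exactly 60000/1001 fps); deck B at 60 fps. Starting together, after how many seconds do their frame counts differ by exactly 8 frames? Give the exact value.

2002/15 seconds

The gap grows by |60 − 60000/1001| = 60/1001 frames per second.
Time for a 8-frame gap: 8 ÷ (60/1001) = 2002/15 s.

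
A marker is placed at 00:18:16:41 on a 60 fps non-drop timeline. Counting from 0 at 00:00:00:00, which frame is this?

frame 65801

Total seconds to the label: (0 × 3600 + 18 × 60 + 16) = 1096.
Frame index = 1096 × 60 + 41 = 65801.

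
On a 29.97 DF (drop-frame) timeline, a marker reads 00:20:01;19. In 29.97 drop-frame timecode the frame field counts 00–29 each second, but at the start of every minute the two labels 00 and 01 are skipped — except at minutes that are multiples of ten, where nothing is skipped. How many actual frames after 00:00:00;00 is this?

36013

As if non-drop at 30 labels/s: (0 × 3600 + 20 × 60 + 1) × 30 + 19 = 36049.
Minute boundaries passed: 20; those not divisible by 10: 20 − 2 = 18; dropped labels = 2 × 18 = 36.
Actual frame index = 36049 − 36 = 36013.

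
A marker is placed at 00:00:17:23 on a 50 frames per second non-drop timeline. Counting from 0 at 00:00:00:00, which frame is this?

frame 873

Total seconds to the label: (0 × 3600 + 0 × 60 + 17) = 17.
Frame index = 17 × 50 + 23 = 873.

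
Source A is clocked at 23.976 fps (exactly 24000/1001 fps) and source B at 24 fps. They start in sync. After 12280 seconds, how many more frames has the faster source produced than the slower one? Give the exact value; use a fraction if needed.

A emits 24000/1001 × 12280 = 294720000/1001 frames; B emits 24 × 12280 = 294720.
Difference = 294720/1001 frames (≈ 294.4256); B is ahead of A.

294720/1001 frames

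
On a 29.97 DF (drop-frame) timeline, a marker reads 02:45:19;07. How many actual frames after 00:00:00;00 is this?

297279

As if non-drop at 30 labels/s: (2 × 3600 + 45 × 60 + 19) × 30 + 7 = 297577.
Minute boundaries passed: 165; those not divisible by 10: 165 − 16 = 149; dropped labels = 2 × 149 = 298.
Actual frame index = 297577 − 298 = 297279.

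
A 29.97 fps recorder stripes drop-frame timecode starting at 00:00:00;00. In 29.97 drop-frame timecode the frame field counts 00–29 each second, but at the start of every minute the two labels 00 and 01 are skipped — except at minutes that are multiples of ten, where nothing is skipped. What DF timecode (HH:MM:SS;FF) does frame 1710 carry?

00:00:57;00

Each 10-minute DF block holds 10 × 60 × 30 − 9 × 2 = 17982 frames. 1710 ÷ 17982 → 0 full blocks, remainder 1710.
Within the partial block the first minute is 1800 frames and each further minute 1798, so 0 further minute boundaries passed. Total skipped labels = 18 × 0 + 2 × 0 = 0.
Non-drop label index = 1710 + 0 = 1710; at 30 labels/s that is 00:00:57:00, i.e. DF 00:00:57;00.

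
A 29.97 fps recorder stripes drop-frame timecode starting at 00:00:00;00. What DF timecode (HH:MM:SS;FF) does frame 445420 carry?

Each 10-minute DF block holds 10 × 60 × 30 − 9 × 2 = 17982 frames. 445420 ÷ 17982 → 24 full blocks, remainder 13852.
Within the partial block the first minute is 1800 frames and each further minute 1798, so 7 further minute boundaries passed. Total skipped labels = 18 × 24 + 2 × 7 = 446.
Non-drop label index = 445420 + 446 = 445866; at 30 labels/s that is 04:07:42:06, i.e. DF 04:07:42;06.

04:07:42;06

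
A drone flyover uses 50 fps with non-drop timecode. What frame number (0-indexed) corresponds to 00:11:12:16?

Total seconds to the label: (0 × 3600 + 11 × 60 + 12) = 672.
Frame index = 672 × 50 + 16 = 33616.

33616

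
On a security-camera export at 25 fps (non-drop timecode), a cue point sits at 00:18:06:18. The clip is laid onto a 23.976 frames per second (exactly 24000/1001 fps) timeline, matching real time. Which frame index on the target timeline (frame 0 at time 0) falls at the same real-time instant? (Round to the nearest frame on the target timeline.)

frame 26055

Source frame index: (0×3600 + 18×60 + 6) × 25 + 18 = 27168.
Real time: 27168 / (25) = 27168/25 s.
Target frame: (27168/25) × (24000/1001) = 26081280/1001 ≈ 26055.225 → 26055.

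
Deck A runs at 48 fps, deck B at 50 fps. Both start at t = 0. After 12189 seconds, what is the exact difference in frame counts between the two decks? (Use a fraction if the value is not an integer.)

24378 frames

A emits 48 × 12189 = 585072 frames; B emits 50 × 12189 = 609450.
Difference = 24378 frames; B is ahead of A.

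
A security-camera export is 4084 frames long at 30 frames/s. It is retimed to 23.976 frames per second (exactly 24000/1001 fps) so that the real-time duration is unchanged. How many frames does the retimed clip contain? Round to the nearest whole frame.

Frames at target rate = 4084 × (24000/1001) / (30) = 3267200/1001 ≈ 3263.936.
Nearest whole frame: 3264.

3264 frames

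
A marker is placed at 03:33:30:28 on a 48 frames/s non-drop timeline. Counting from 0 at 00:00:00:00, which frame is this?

frame 614908

Total seconds to the label: (3 × 3600 + 33 × 60 + 30) = 12810.
Frame index = 12810 × 48 + 28 = 614908.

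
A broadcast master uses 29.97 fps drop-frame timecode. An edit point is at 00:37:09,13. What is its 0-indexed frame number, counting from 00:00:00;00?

66815

As if non-drop at 30 labels/s: (0 × 3600 + 37 × 60 + 9) × 30 + 13 = 66883.
Minute boundaries passed: 37; those not divisible by 10: 37 − 3 = 34; dropped labels = 2 × 34 = 68.
Actual frame index = 66883 − 68 = 66815.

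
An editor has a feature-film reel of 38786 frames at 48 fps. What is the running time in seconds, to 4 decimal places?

Running time = 38786 × 1/48 = 19393/24 s ≈ 808.0417 s.

808.0417 seconds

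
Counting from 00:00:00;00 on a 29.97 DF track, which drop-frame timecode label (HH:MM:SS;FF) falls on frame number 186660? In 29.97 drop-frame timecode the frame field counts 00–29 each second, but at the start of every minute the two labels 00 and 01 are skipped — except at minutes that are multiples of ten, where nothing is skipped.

01:43:48;06

Each 10-minute DF block holds 10 × 60 × 30 − 9 × 2 = 17982 frames. 186660 ÷ 17982 → 10 full blocks, remainder 6840.
Within the partial block the first minute is 1800 frames and each further minute 1798, so 3 further minute boundaries passed. Total skipped labels = 18 × 10 + 2 × 3 = 186.
Non-drop label index = 186660 + 186 = 186846; at 30 labels/s that is 01:43:48:06, i.e. DF 01:43:48;06.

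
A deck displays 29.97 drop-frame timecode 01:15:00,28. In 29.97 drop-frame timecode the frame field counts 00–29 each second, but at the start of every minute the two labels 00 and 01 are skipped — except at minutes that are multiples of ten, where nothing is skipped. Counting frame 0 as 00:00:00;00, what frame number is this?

134892

As if non-drop at 30 labels/s: (1 × 3600 + 15 × 60 + 0) × 30 + 28 = 135028.
Minute boundaries passed: 75; those not divisible by 10: 75 − 7 = 68; dropped labels = 2 × 68 = 136.
Actual frame index = 135028 − 136 = 134892.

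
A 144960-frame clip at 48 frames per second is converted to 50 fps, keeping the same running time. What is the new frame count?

Target frames = source frames × (target rate / source rate) = 144960 × (50)/(48) = 144960 × 25/24 = 151000.

151000 frames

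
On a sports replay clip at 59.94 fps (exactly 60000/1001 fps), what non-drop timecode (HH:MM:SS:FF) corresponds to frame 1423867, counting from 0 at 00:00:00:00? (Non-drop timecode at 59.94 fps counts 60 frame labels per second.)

06:35:31:07

1423867 ÷ 60 = 23731 full seconds, remainder 7 frames.
23731 s = 6 h 35 min 31 s.
Timecode: 06:35:31:07.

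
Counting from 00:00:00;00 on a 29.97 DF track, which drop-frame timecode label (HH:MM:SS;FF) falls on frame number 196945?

Each 10-minute DF block holds 10 × 60 × 30 − 9 × 2 = 17982 frames. 196945 ÷ 17982 → 10 full blocks, remainder 17125.
Within the partial block the first minute is 1800 frames and each further minute 1798, so 9 further minute boundaries passed. Total skipped labels = 18 × 10 + 2 × 9 = 198.
Non-drop label index = 196945 + 198 = 197143; at 30 labels/s that is 01:49:31:13, i.e. DF 01:49:31;13.

01:49:31;13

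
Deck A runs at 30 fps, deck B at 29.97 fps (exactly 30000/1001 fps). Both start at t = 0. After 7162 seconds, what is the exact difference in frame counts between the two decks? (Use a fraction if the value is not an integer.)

214860/1001 frames

A emits 30 × 7162 = 214860 frames; B emits 30000/1001 × 7162 = 214860000/1001.
Difference = 214860/1001 frames (≈ 214.6454); B is behind A.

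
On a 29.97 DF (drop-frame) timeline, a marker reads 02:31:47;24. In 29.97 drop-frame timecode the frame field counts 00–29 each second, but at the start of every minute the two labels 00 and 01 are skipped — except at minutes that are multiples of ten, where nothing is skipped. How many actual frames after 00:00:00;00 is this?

272962

As if non-drop at 30 labels/s: (2 × 3600 + 31 × 60 + 47) × 30 + 24 = 273234.
Minute boundaries passed: 151; those not divisible by 10: 151 − 15 = 136; dropped labels = 2 × 136 = 272.
Actual frame index = 273234 − 272 = 272962.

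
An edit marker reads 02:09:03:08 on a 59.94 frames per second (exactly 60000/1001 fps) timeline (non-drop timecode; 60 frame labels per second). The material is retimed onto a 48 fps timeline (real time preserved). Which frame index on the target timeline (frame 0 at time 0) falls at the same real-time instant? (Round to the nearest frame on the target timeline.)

Source frame index: (2×3600 + 9×60 + 3) × 60 + 8 = 464588.
Real time: 464588 / (60000/1001) = 116263147/15000 s.
Target frame: (116263147/15000) × (48) = 232526294/625 ≈ 372042.070 → 372042.

frame 372042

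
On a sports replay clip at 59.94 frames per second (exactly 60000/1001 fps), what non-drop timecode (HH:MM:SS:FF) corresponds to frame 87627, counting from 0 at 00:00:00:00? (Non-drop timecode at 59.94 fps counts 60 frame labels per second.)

87627 ÷ 60 = 1460 full seconds, remainder 27 frames.
1460 s = 0 h 24 min 20 s.
Timecode: 00:24:20:27.

00:24:20:27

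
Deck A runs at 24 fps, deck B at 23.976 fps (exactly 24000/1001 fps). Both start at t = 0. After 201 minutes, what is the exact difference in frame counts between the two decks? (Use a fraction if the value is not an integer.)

201 min = 12060 s.
A emits 24 × 12060 = 289440 frames; B emits 24000/1001 × 12060 = 289440000/1001.
Difference = 289440/1001 frames (≈ 289.1508); B is behind A.

289440/1001 frames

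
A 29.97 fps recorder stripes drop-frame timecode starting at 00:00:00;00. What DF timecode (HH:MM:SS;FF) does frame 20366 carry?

Ten DF minutes hold 17982 frames, so frame 20366 lies in block 1 (frames 17982–35963) with 2384 frames into that block.
The block's first minute is 1800 frames and the rest 1798 each; 2384 frames reaches minute 1, so 1 × 18 + 1 × 2 = 20 labels have been skipped so far.
Adding those back, label number 20366 + 20 = 20386 at 30 labels/s is 679 s + 16 f = 0 h 11 min 19 s frame 16, i.e. 00:11:19;16.

00:11:19;16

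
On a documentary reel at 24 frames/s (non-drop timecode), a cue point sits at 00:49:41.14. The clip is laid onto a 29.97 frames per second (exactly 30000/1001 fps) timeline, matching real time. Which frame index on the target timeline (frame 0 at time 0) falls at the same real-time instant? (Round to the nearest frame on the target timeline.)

frame 89358

Source frame index: (0×3600 + 49×60 + 41) × 24 + 14 = 71558.
Real time: 71558 / (24) = 35779/12 s.
Target frame: (35779/12) × (30000/1001) = 89447500/1001 ≈ 89358.142 → 89358.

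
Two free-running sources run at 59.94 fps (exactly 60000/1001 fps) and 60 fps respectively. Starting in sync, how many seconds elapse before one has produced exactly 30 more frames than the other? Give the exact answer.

The gap grows by |60 − 60000/1001| = 60/1001 frames per second.
Time for a 30-frame gap: 30 ÷ (60/1001) = 500.5 s.

500.5 seconds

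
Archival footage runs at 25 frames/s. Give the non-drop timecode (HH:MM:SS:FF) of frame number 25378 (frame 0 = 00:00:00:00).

25378 ÷ 25 = 1015 full seconds, remainder 3 frames.
1015 s = 0 h 16 min 55 s.
Timecode: 00:16:55:03.

00:16:55:03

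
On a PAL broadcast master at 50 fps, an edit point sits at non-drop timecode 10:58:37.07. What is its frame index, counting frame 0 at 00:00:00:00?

Total seconds to the label: (10 × 3600 + 58 × 60 + 37) = 39517.
Frame index = 39517 × 50 + 7 = 1975857.

frame 1975857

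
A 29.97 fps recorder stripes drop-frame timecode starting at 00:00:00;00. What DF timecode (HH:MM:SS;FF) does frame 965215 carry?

Each 10-minute DF block holds 10 × 60 × 30 − 9 × 2 = 17982 frames. 965215 ÷ 17982 → 53 full blocks, remainder 12169.
Within the partial block the first minute is 1800 frames and each further minute 1798, so 6 further minute boundaries passed. Total skipped labels = 18 × 53 + 2 × 6 = 966.
Non-drop label index = 965215 + 966 = 966181; at 30 labels/s that is 08:56:46:01, i.e. DF 08:56:46;01.

08:56:46;01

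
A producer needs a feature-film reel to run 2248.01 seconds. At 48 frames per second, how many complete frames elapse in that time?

107904 frames

Frames = 2248.01 × 48 = 2697612/25 ≈ 107904.4800.
Complete frames: 107904.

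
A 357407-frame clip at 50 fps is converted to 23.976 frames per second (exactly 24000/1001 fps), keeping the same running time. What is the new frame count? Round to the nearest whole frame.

Frames at target rate = 357407 × (24000/1001) / (50) = 171555360/1001 ≈ 171383.976.
Nearest whole frame: 171384.

171384 frames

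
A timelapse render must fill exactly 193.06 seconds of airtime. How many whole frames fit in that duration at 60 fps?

11583 frames

Frames = 193.06 × 60 = 57918/5 ≈ 11583.6000.
Complete frames: 11583.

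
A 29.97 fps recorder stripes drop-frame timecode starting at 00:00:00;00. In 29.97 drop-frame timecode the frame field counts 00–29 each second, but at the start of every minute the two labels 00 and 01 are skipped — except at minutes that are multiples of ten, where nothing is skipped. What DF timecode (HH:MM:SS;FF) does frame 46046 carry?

00:25:36;12

Each 10-minute DF block holds 10 × 60 × 30 − 9 × 2 = 17982 frames. 46046 ÷ 17982 → 2 full blocks, remainder 10082.
Within the partial block the first minute is 1800 frames and each further minute 1798, so 5 further minute boundaries passed. Total skipped labels = 18 × 2 + 2 × 5 = 46.
Non-drop label index = 46046 + 46 = 46092; at 30 labels/s that is 00:25:36:12, i.e. DF 00:25:36;12.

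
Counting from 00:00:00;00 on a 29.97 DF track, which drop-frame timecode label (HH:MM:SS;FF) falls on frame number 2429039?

Each 10-minute DF block holds 10 × 60 × 30 − 9 × 2 = 17982 frames. 2429039 ÷ 17982 → 135 full blocks, remainder 1469.
Within the partial block the first minute is 1800 frames and each further minute 1798, so 0 further minute boundaries passed. Total skipped labels = 18 × 135 + 2 × 0 = 2430.
Non-drop label index = 2429039 + 2430 = 2431469; at 30 labels/s that is 22:30:48:29, i.e. DF 22:30:48;29.

22:30:48;29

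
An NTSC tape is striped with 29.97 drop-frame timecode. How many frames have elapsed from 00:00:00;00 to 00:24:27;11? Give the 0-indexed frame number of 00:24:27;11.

As if non-drop at 30 labels/s: (0 × 3600 + 24 × 60 + 27) × 30 + 11 = 44021.
Minute boundaries passed: 24; those not divisible by 10: 24 − 2 = 22; dropped labels = 2 × 22 = 44.
Actual frame index = 44021 − 44 = 43977.

43977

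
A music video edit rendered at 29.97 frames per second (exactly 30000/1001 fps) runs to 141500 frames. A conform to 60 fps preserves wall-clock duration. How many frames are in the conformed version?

Target frames = source frames × (target rate / source rate) = 141500 × (60)/(30000/1001) = 141500 × 1001/500 = 283283.

283283 frames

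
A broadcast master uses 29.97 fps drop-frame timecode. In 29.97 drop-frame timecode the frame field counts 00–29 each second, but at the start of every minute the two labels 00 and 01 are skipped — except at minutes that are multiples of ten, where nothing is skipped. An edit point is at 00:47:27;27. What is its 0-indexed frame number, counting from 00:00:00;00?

As if non-drop at 30 labels/s: (0 × 3600 + 47 × 60 + 27) × 30 + 27 = 85437.
Minute boundaries passed: 47; those not divisible by 10: 47 − 4 = 43; dropped labels = 2 × 43 = 86.
Actual frame index = 85437 − 86 = 85351.

85351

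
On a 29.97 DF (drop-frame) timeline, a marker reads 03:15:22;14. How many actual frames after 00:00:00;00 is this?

Complete 10-minute blocks: 19, each 17982 frames → 341658.
Remaining 5 whole minutes in the current block: 1800 + 4 × 1798 = 8992 frames.
Within the current minute: 22 × 30 + 14 − 2 = 672 (labels ;00/;01 skipped at this minute). Total = 341658 + 8992 + 672 = 351322.

351322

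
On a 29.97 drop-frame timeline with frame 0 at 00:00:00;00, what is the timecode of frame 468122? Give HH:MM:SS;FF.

Ten DF minutes hold 17982 frames, so frame 468122 lies in block 26 (frames 467532–485513) with 590 frames into that block.
The block's first minute is 1800 frames and the rest 1798 each; 590 frames reaches minute 0, so 26 × 18 + 0 × 2 = 468 labels have been skipped so far.
Adding those back, label number 468122 + 468 = 468590 at 30 labels/s is 15619 s + 20 f = 4 h 20 min 19 s frame 20, i.e. 04:20:19;20.

04:20:19;20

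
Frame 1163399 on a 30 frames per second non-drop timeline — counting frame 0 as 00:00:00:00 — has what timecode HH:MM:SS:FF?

1163399 ÷ 30 = 38779 full seconds, remainder 29 frames.
38779 s = 10 h 46 min 19 s.
Timecode: 10:46:19:29.

10:46:19:29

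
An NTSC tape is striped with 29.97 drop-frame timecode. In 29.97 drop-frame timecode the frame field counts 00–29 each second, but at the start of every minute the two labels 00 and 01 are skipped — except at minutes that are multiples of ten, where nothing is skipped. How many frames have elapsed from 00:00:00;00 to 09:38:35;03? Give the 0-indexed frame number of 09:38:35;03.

As if non-drop at 30 labels/s: (9 × 3600 + 38 × 60 + 35) × 30 + 3 = 1041453.
Minute boundaries passed: 578; those not divisible by 10: 578 − 57 = 521; dropped labels = 2 × 521 = 1042.
Actual frame index = 1041453 − 1042 = 1040411.

1040411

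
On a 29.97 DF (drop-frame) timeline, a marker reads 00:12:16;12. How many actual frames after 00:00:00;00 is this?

22070

Complete 10-minute blocks: 1, each 17982 frames → 17982.
Remaining 2 whole minutes in the current block: 1800 + 1 × 1798 = 3598 frames.
Within the current minute: 16 × 30 + 12 − 2 = 490 (labels ;00/;01 skipped at this minute). Total = 17982 + 3598 + 490 = 22070.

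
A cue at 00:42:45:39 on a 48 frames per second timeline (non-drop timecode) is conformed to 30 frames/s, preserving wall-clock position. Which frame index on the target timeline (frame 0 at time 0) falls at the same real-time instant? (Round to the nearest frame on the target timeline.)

Source frame index: (0×3600 + 42×60 + 45) × 48 + 39 = 123159.
Real time: 123159 / (48) = 41053/16 s.
Target frame: (41053/16) × (30) = 615795/8 ≈ 76974.375 → 76974.

frame 76974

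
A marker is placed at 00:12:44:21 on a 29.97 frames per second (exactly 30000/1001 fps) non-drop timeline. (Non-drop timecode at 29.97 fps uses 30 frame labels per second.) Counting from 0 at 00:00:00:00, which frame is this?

frame 22941

Total seconds to the label: (0 × 3600 + 12 × 60 + 44) = 764.
Frame index = 764 × 30 + 21 = 22941.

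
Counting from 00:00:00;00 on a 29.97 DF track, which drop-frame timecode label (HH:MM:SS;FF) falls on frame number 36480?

00:20:17;06

Ten DF minutes hold 17982 frames, so frame 36480 lies in block 2 (frames 35964–53945) with 516 frames into that block.
The block's first minute is 1800 frames and the rest 1798 each; 516 frames reaches minute 0, so 2 × 18 + 0 × 2 = 36 labels have been skipped so far.
Adding those back, label number 36480 + 36 = 36516 at 30 labels/s is 1217 s + 6 f = 0 h 20 min 17 s frame 6, i.e. 00:20:17;06.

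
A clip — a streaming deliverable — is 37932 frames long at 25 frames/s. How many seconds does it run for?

1517.28 seconds

Running time = 37932 / (25) = 1517.28 s.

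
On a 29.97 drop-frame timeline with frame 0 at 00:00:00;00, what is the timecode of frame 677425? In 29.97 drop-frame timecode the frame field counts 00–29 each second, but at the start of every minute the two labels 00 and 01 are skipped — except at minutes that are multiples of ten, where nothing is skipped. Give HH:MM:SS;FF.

Ten DF minutes hold 17982 frames, so frame 677425 lies in block 37 (frames 665334–683315) with 12091 frames into that block.
The block's first minute is 1800 frames and the rest 1798 each; 12091 frames reaches minute 6, so 37 × 18 + 6 × 2 = 678 labels have been skipped so far.
Adding those back, label number 677425 + 678 = 678103 at 30 labels/s is 22603 s + 13 f = 6 h 16 min 43 s frame 13, i.e. 06:16:43;13.

06:16:43;13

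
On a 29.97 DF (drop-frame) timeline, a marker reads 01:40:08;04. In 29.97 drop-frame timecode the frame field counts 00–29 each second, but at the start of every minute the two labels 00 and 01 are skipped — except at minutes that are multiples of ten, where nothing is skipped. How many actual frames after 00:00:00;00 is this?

Complete 10-minute blocks: 10, each 17982 frames → 179820.
Remaining 0 whole minutes in the current block: 0 frames.
Within the current minute: 8 × 30 + 4 = 244. Total = 179820 + 0 + 244 = 180064.

180064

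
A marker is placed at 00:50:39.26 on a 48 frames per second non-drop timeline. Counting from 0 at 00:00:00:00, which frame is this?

frame 145898

Total seconds to the label: (0 × 3600 + 50 × 60 + 39) = 3039.
Frame index = 3039 × 48 + 26 = 145898.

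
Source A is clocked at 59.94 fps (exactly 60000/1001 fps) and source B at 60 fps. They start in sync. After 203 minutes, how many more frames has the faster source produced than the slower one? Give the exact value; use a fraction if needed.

104400/143 frames

203 min = 12180 s.
A emits 60000/1001 × 12180 = 104400000/143 frames; B emits 60 × 12180 = 730800.
Difference = 104400/143 frames (≈ 730.0699); B is ahead of A.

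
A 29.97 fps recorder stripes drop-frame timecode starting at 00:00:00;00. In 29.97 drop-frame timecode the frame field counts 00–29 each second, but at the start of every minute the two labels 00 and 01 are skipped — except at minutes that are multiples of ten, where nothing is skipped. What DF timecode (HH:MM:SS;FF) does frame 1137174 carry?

10:32:23;22

Ten DF minutes hold 17982 frames, so frame 1137174 lies in block 63 (frames 1132866–1150847) with 4308 frames into that block.
The block's first minute is 1800 frames and the rest 1798 each; 4308 frames reaches minute 2, so 63 × 18 + 2 × 2 = 1138 labels have been skipped so far.
Adding those back, label number 1137174 + 1138 = 1138312 at 30 labels/s is 37943 s + 22 f = 10 h 32 min 23 s frame 22, i.e. 10:32:23;22.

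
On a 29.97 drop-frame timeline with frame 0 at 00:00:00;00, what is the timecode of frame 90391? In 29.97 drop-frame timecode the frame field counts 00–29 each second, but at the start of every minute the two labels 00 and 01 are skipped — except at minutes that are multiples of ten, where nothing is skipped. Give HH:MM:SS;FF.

00:50:16;01

Ten DF minutes hold 17982 frames, so frame 90391 lies in block 5 (frames 89910–107891) with 481 frames into that block.
The block's first minute is 1800 frames and the rest 1798 each; 481 frames reaches minute 0, so 5 × 18 + 0 × 2 = 90 labels have been skipped so far.
Adding those back, label number 90391 + 90 = 90481 at 30 labels/s is 3016 s + 1 f = 0 h 50 min 16 s frame 1, i.e. 00:50:16;01.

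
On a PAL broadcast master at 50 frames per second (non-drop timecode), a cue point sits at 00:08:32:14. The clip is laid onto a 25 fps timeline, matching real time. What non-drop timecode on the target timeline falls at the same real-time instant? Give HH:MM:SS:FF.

00:08:32:07

Source frame index: (0×3600 + 8×60 + 32) × 50 + 14 = 25614.
Real time: 25614 / (50) = 12807/25 s.
Target frame: (12807/25) × (25) = 12807.
At 25 labels/s: frame 12807 → 00:08:32:07.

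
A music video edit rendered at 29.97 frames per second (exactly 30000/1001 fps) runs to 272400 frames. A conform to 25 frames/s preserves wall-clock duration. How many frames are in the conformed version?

Target frames = source frames × (target rate / source rate) = 272400 × (25)/(30000/1001) = 272400 × 1001/1200 = 227227.

227227 frames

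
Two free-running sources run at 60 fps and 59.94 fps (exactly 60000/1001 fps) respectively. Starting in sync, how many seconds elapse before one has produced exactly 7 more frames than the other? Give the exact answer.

The gap grows by |60000/1001 − 60| = 60/1001 frames per second.
Time for a 7-frame gap: 7 ÷ (60/1001) = 7007/60 s.

7007/60 seconds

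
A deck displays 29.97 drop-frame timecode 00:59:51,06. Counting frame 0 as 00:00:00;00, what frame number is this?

107628

As if non-drop at 30 labels/s: (0 × 3600 + 59 × 60 + 51) × 30 + 6 = 107736.
Minute boundaries passed: 59; those not divisible by 10: 59 − 5 = 54; dropped labels = 2 × 54 = 108.
Actual frame index = 107736 − 108 = 107628.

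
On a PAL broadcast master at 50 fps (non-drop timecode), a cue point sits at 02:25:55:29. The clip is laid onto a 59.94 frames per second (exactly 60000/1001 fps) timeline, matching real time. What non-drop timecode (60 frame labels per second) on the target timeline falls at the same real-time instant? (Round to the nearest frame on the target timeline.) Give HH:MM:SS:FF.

02:25:46:50

Source frame index: (2×3600 + 25×60 + 55) × 50 + 29 = 437779.
Real time: 437779 / (50) = 437779/50 s.
Target frame: (437779/50) × (60000/1001) = 525334800/1001 ≈ 524809.990 → 524810.
At 60 labels/s: frame 524810 → 02:25:46:50.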